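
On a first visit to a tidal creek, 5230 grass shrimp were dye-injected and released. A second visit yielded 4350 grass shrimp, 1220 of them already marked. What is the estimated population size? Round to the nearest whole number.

N ≈ 18,648

N = (5230 × 4350) / 1220 = 22750500 / 1220 ≈ 18648.0 → 18648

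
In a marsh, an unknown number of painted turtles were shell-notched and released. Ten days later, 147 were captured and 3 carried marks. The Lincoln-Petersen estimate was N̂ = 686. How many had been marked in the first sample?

M = 14

From N = M·C/R: M = N·R / C = 686·3 / 147 = 2058 / 147 = 14.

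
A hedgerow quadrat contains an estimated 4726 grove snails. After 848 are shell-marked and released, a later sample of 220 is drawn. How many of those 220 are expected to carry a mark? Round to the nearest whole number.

The marked fraction of the population is 848/4726, so in a sample of 220 expect C·(M/N) marked.
E[R] = 848 × 220 / 4726 = 186560 / 4726 ≈ 39.48 → 39

expected recaptures ≈ 39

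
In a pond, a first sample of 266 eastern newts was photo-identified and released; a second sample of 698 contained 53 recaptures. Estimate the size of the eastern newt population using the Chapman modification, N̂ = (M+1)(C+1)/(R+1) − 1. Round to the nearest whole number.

N̂ = (266+1)(698+1)/(53+1) − 1 = 267·699/54 − 1
= 186633/54 − 1 ≈ 3456.2 − 1 ≈ 3455.2 → 3455

N ≈ 3455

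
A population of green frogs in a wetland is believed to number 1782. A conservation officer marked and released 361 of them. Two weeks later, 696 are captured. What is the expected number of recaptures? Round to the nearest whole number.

The marked fraction of the population is 361/1782, so in a sample of 696 expect C·(M/N) marked.
E[R] = 361 × 696 / 1782 = 251256 / 1782 ≈ 141.0 → 141

expected recaptures ≈ 141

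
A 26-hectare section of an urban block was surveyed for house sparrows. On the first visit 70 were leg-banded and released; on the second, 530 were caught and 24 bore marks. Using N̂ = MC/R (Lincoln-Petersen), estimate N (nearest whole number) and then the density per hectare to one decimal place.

density ≈ 59.5 house sparrows per hectare

N̂ = 70·530/24 = 37100/24 ≈ 1545.8 → 1546
Density = N̂ / area = 1546 / 26 ≈ 59.46 → 59.5 per hectare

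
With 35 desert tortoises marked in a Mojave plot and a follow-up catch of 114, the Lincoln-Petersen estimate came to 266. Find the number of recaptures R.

From N = M·C/R: R = M·C / N = 35·114 / 266 = 3990 / 266 = 15.

R = 15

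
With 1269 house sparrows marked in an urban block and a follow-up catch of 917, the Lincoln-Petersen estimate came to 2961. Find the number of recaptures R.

R = 393

From N = M·C/R: R = M·C / N = 1269·917 / 2961 = 1163673 / 2961 = 393.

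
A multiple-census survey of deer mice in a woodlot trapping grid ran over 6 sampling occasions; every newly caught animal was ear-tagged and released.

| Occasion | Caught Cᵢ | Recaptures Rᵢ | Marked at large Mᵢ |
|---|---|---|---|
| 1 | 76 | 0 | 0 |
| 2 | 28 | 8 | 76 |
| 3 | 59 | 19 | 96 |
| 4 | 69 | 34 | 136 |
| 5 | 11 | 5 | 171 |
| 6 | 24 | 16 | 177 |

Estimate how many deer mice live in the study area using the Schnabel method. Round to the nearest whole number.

Σ MᵢCᵢ = 0·76 + 76·28 + 96·59 + 136·69 + 171·11 + 177·24 = 0 + 2128 + 5664 + 9384 + 1881 + 4248 = 23305
Σ Rᵢ = 0 + 8 + 19 + 34 + 5 + 16 = 82
N̂ = 23305 / 82 ≈ 284.2 → 284

N ≈ 284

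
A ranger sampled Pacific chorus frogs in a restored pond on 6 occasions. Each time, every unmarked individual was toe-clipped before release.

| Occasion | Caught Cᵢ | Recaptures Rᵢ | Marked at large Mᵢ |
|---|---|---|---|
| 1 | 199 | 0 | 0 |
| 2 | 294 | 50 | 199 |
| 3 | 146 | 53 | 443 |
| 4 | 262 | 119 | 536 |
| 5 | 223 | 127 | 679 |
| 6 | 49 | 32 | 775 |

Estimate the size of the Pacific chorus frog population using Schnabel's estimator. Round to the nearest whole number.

Σ MᵢCᵢ = 0·199 + 199·294 + 443·146 + 536·262 + 679·223 + 775·49 = 0 + 58506 + 64678 + 140432 + 151417 + 37975 = 453008
Σ Rᵢ = 0 + 50 + 53 + 119 + 127 + 32 = 381
N̂ = 453008 / 381 ≈ 1189.0 → 1189

N ≈ 1189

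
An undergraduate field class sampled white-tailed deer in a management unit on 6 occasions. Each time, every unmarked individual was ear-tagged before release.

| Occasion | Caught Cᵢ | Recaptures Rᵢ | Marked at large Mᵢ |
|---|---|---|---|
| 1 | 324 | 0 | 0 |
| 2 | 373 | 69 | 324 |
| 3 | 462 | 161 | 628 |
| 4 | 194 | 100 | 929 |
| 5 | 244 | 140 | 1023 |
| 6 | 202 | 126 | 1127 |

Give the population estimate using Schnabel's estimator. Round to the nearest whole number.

N ≈ 1793

Σ MᵢCᵢ = 0·324 + 324·373 + 628·462 + 929·194 + 1023·244 + 1127·202 = 0 + 120852 + 290136 + 180226 + 249612 + 227654 = 1068480
Σ Rᵢ = 0 + 69 + 161 + 100 + 140 + 126 = 596
N̂ = 1068480 / 596 ≈ 1792.8 → 1793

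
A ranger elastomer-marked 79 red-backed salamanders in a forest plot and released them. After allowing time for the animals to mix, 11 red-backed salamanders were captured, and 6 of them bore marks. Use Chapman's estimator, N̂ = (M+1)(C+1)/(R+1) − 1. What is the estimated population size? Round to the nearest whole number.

N ≈ 136

N̂ = (79+1)(11+1)/(6+1) − 1 = 80·12/7 − 1
= 960/7 − 1 ≈ 137.1 − 1 ≈ 136.1 → 136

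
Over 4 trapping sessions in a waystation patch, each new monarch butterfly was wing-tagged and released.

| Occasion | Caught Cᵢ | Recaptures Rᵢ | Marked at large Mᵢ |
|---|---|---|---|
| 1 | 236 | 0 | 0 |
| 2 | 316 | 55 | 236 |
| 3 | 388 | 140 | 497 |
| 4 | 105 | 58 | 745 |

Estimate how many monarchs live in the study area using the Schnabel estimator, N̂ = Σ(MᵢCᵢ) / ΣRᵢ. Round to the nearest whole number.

N ≈ 1366

Σ MᵢCᵢ = 0·236 + 236·316 + 497·388 + 745·105 = 0 + 74576 + 192836 + 78225 = 345637
Σ Rᵢ = 0 + 55 + 140 + 58 = 253
N̂ = 345637 / 253 ≈ 1366.2 → 1366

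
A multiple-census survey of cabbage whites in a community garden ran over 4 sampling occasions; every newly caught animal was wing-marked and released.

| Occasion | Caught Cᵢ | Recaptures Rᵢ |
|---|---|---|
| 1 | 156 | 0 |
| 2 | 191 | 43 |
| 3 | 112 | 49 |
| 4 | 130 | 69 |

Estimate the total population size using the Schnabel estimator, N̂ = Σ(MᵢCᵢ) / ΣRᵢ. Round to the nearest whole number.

N ≈ 693

Marked at large before each occasion: Mᵢ = Σⱼ<ᵢ (Cⱼ − Rⱼ) → M1=0, M2=156, M3=304, M4=367
Σ MᵢCᵢ = 0·156 + 156·191 + 304·112 + 367·130 = 0 + 29796 + 34048 + 47710 = 111554
Σ Rᵢ = 0 + 43 + 49 + 69 = 161
N̂ = 111554 / 161 ≈ 692.9 → 693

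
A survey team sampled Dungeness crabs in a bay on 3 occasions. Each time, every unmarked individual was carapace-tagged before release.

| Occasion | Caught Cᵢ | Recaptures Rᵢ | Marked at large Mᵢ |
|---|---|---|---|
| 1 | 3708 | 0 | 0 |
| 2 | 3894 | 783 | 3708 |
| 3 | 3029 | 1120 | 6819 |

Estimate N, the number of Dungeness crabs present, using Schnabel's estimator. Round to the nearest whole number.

Σ MᵢCᵢ = 0·3708 + 3708·3894 + 6819·3029 = 0 + 14438952 + 20654751 = 35093703
Σ Rᵢ = 0 + 783 + 1120 = 1903
N̂ = 35093703 / 1903 ≈ 18441.3 → 18441

N ≈ 18,441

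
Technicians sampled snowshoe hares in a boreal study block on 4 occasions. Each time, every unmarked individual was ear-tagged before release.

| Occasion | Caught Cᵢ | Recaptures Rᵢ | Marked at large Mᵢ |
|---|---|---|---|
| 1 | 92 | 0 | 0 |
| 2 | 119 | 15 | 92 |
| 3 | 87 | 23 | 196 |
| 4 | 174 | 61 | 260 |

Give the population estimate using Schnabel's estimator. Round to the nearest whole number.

N ≈ 740

Σ MᵢCᵢ = 0·92 + 92·119 + 196·87 + 260·174 = 0 + 10948 + 17052 + 45240 = 73240
Σ Rᵢ = 0 + 15 + 23 + 61 = 99
N̂ = 73240 / 99 ≈ 739.8 → 740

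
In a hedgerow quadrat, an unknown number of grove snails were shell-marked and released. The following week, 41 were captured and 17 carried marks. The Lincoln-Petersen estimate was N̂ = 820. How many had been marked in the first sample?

From N = M·C/R: M = N·R / C = 820·17 / 41 = 13940 / 41 = 340.

M = 340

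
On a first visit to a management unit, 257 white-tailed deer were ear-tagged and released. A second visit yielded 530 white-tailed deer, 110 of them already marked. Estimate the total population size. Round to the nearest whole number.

If marked individuals mix randomly, R/C ≈ M/N, giving N ≈ M·C/R.
N = (257 × 530) / 110 = 136210 / 110 ≈ 1238.3 → 1238

N ≈ 1238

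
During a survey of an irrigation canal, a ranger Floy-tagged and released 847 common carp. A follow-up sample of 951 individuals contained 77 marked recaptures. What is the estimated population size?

N = (847 × 951) / 77 = 805497 / 77 = 10461

N = 10,461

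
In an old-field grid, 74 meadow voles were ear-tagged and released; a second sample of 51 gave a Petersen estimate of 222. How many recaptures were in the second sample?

R = 17

From N = M·C/R: R = M·C / N = 74·51 / 222 = 3774 / 222 = 17.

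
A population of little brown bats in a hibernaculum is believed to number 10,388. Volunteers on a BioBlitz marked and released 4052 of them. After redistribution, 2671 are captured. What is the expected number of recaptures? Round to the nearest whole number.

The marked fraction of the population is 4052/10388, so in a sample of 2671 expect C·(M/N) marked.
E[R] = 4052 × 2671 / 10388 = 10822892 / 10388 ≈ 1041.9 → 1042

expected recaptures ≈ 1042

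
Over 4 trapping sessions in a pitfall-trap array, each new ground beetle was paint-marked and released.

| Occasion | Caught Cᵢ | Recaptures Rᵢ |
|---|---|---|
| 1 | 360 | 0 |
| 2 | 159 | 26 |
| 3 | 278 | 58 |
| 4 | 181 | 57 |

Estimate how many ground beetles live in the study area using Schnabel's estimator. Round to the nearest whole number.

Marked at large before each occasion: Mᵢ = Σⱼ<ᵢ (Cⱼ − Rⱼ) → M1=0, M2=360, M3=493, M4=713
Σ MᵢCᵢ = 0·360 + 360·159 + 493·278 + 713·181 = 0 + 57240 + 137054 + 129053 = 323347
Σ Rᵢ = 0 + 26 + 58 + 57 = 141
N̂ = 323347 / 141 ≈ 2293.2 → 2293

N ≈ 2293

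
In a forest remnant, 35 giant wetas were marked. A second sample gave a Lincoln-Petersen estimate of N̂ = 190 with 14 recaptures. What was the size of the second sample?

C = 76

From N = M·C/R: C = N·R / M = 190·14 / 35 = 2660 / 35 = 76.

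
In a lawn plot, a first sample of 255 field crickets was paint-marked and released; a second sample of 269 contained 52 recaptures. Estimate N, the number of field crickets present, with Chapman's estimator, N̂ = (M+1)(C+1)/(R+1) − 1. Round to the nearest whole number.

N ≈ 1303

N̂ = (255+1)(269+1)/(52+1) − 1 = 256·270/53 − 1
= 69120/53 − 1 ≈ 1304.2 − 1 ≈ 1303.2 → 1303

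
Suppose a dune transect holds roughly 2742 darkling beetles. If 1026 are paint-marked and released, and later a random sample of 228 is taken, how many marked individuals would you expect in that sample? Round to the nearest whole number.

expected recaptures ≈ 85

The marked fraction of the population is 1026/2742, so in a sample of 228 expect C·(M/N) marked.
E[R] = 1026 × 228 / 2742 = 233928 / 2742 ≈ 85.3 → 85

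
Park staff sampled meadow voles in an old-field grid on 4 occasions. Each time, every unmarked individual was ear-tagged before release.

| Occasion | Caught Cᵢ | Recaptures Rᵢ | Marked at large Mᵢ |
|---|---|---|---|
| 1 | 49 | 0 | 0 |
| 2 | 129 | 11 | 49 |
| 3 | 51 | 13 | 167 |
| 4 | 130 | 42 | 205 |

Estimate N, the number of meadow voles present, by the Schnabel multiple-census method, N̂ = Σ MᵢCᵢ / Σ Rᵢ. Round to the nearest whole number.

N ≈ 629

Σ MᵢCᵢ = 0·49 + 49·129 + 167·51 + 205·130 = 0 + 6321 + 8517 + 26650 = 41488
Σ Rᵢ = 0 + 11 + 13 + 42 = 66
N̂ = 41488 / 66 ≈ 628.6 → 629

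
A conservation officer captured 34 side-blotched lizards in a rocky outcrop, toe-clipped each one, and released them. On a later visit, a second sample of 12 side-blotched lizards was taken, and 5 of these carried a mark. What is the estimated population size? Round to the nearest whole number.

N ≈ 82

N = (34 × 12) / 5 = 408 / 5 ≈ 81.6 → 82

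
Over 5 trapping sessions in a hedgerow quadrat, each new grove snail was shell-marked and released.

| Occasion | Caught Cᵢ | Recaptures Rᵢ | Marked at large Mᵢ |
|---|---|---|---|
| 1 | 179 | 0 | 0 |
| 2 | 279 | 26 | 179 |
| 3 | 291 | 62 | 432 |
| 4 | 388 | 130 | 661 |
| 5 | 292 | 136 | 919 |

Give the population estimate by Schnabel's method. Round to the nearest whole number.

N ≈ 1979

Σ MᵢCᵢ = 0·179 + 179·279 + 432·291 + 661·388 + 919·292 = 0 + 49941 + 125712 + 256468 + 268348 = 700469
Σ Rᵢ = 0 + 26 + 62 + 130 + 136 = 354
N̂ = 700469 / 354 ≈ 1978.7 → 1979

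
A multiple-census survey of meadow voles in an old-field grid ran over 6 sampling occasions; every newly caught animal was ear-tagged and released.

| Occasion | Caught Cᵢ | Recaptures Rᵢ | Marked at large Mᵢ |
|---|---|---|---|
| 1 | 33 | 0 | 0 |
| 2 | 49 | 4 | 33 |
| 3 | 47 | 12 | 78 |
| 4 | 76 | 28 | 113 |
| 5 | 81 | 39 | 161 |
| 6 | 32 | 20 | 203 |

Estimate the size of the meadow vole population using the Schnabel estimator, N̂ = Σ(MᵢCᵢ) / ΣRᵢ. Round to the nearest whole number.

Σ MᵢCᵢ = 0·33 + 33·49 + 78·47 + 113·76 + 161·81 + 203·32 = 0 + 1617 + 3666 + 8588 + 13041 + 6496 = 33408
Σ Rᵢ = 0 + 4 + 12 + 28 + 39 + 20 = 103
N̂ = 33408 / 103 ≈ 324.3 → 324

N ≈ 324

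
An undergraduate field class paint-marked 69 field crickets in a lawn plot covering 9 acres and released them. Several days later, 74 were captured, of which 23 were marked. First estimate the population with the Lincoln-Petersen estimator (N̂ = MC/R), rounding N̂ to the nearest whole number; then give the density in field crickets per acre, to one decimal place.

N̂ = 69·74/23 = 5106/23 = 222
Density = N̂ / area = 222 / 9 ≈ 24.67 → 24.7 per acre

density ≈ 24.7 field crickets per acre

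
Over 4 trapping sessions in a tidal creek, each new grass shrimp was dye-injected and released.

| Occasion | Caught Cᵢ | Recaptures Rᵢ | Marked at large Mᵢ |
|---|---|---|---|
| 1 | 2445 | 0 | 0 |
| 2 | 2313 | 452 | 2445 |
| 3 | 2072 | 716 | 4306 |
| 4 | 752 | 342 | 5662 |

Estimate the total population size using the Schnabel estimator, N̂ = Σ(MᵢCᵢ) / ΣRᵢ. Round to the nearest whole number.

Σ MᵢCᵢ = 0·2445 + 2445·2313 + 4306·2072 + 5662·752 = 0 + 5655285 + 8922032 + 4257824 = 18835141
Σ Rᵢ = 0 + 452 + 716 + 342 = 1510
N̂ = 18835141 / 1510 ≈ 12473.6 → 12474

N ≈ 12,474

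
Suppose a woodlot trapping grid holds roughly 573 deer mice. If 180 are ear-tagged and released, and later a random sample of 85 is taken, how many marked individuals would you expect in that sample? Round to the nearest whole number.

The marked fraction of the population is 180/573, so in a sample of 85 expect C·(M/N) marked.
E[R] = 180 × 85 / 573 = 15300 / 573 ≈ 26.7 → 27

expected recaptures ≈ 27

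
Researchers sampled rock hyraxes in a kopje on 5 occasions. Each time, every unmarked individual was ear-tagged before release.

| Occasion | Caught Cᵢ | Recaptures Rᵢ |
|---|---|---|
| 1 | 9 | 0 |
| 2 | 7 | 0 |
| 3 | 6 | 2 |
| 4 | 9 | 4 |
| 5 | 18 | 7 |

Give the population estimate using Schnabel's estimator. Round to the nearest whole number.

Marked at large before each occasion: Mᵢ = Σⱼ<ᵢ (Cⱼ − Rⱼ) → M1=0, M2=9, M3=16, M4=20, M5=25
Σ MᵢCᵢ = 0·9 + 9·7 + 16·6 + 20·9 + 25·18 = 0 + 63 + 96 + 180 + 450 = 789
Σ Rᵢ = 0 + 0 + 2 + 4 + 7 = 13
N̂ = 789 / 13 ≈ 60.7 → 61

N ≈ 61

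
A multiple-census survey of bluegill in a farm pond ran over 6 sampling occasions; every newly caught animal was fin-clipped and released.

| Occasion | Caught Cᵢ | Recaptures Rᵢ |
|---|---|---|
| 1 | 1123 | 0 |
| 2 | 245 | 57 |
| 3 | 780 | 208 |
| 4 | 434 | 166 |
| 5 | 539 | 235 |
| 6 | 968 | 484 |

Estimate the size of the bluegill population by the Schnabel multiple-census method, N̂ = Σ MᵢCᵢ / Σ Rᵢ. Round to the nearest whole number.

N ≈ 4914

Marked at large before each occasion: Mᵢ = Σⱼ<ᵢ (Cⱼ − Rⱼ) → M1=0, M2=1123, M3=1311, M4=1883, M5=2151, M6=2455
Σ MᵢCᵢ = 0·1123 + 1123·245 + 1311·780 + 1883·434 + 2151·539 + 2455·968 = 0 + 275135 + 1022580 + 817222 + 1159389 + 2376440 = 5650766
Σ Rᵢ = 0 + 57 + 208 + 166 + 235 + 484 = 1150
N̂ = 5650766 / 1150 ≈ 4913.7 → 4914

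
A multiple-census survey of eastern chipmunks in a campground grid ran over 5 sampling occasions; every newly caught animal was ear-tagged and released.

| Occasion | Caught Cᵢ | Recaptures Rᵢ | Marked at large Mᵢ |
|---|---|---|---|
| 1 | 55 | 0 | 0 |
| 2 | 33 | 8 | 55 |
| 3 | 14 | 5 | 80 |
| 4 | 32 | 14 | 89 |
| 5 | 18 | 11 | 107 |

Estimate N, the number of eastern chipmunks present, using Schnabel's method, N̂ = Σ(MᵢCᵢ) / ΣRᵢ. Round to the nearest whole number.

Σ MᵢCᵢ = 0·55 + 55·33 + 80·14 + 89·32 + 107·18 = 0 + 1815 + 1120 + 2848 + 1926 = 7709
Σ Rᵢ = 0 + 8 + 5 + 14 + 11 = 38
N̂ = 7709 / 38 ≈ 202.9 → 203

N ≈ 203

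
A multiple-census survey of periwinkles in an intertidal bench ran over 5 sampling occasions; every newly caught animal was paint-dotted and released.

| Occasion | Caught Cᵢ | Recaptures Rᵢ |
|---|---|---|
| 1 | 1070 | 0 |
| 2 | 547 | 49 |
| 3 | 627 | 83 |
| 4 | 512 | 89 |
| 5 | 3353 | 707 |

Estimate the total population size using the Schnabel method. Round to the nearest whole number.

N ≈ 12,015

Marked at large before each occasion: Mᵢ = Σⱼ<ᵢ (Cⱼ − Rⱼ) → M1=0, M2=1070, M3=1568, M4=2112, M5=2535
Σ MᵢCᵢ = 0·1070 + 1070·547 + 1568·627 + 2112·512 + 2535·3353 = 0 + 585290 + 983136 + 1081344 + 8499855 = 11149625
Σ Rᵢ = 0 + 49 + 83 + 89 + 707 = 928
N̂ = 11149625 / 928 ≈ 12014.7 → 12015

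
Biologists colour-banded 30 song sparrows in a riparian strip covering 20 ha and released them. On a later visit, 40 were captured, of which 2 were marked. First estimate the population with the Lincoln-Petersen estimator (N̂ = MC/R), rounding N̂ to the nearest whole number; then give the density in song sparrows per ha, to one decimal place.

density ≈ 30.0 song sparrows per ha

N̂ = 30·40/2 = 1200/2 = 600
Density = N̂ / area = 600 / 20 = 30.0 per ha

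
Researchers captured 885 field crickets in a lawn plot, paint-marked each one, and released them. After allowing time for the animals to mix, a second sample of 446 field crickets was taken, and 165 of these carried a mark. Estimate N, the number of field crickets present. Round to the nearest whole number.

N ≈ 2392

The marked fraction in the recapture sample should equal the marked fraction in the population: 165/446 = 885/N.
N = (885 × 446) / 165 = 394710 / 165 ≈ 2392.2 → 2392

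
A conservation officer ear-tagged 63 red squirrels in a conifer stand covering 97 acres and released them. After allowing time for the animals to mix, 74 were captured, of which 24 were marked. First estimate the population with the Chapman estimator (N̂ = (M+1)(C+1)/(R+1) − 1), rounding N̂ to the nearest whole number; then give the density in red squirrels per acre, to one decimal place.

density ≈ 2.0 red squirrels per acre

N̂ = 64·75/25 − 1 = 4800/25 − 1 = 191
Density = N̂ / area = 191 / 97 ≈ 1.97 → 2.0 per acre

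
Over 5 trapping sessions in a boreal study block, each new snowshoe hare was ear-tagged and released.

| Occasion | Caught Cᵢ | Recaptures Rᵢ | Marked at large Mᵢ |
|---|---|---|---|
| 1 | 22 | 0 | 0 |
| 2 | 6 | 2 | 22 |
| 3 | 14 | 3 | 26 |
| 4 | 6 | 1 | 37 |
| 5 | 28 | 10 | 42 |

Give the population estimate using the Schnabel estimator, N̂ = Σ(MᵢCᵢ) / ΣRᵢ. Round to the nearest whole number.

Σ MᵢCᵢ = 0·22 + 22·6 + 26·14 + 37·6 + 42·28 = 0 + 132 + 364 + 222 + 1176 = 1894
Σ Rᵢ = 0 + 2 + 3 + 1 + 10 = 16
N̂ = 1894 / 16 ≈ 118.4 → 118

N ≈ 118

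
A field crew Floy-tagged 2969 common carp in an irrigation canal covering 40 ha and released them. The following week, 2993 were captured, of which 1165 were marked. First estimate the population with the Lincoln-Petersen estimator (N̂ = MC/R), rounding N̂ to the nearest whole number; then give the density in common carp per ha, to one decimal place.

density ≈ 190.7 common carp per ha

N̂ = 2969·2993/1165 = 8886217/1165 ≈ 7627.7 → 7628
Density = N̂ / area = 7628 / 40 ≈ 190.70 → 190.7 per ha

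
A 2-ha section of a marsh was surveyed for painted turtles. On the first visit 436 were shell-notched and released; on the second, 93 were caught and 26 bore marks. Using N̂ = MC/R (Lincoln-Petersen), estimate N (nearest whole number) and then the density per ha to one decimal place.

N̂ = 436·93/26 = 40548/26 ≈ 1559.5 → 1560
Density = N̂ / area = 1560 / 2 = 780.0 per ha

density ≈ 780.0 painted turtles per ha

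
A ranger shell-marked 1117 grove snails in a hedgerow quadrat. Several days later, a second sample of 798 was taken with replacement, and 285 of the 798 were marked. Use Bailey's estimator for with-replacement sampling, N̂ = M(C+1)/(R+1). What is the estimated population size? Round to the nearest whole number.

N ≈ 3121

N̂ = 1117·(798+1)/(285+1) = 1117·799/286 = 892483/286 ≈ 3120.6 → 3121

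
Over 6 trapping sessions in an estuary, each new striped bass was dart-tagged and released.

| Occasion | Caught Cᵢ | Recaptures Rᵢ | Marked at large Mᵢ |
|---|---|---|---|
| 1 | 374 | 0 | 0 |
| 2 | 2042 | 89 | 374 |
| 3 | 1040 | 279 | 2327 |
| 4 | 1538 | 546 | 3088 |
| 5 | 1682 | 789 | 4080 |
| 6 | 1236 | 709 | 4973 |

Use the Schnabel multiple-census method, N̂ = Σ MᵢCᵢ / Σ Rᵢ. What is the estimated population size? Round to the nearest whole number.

Σ MᵢCᵢ = 0·374 + 374·2042 + 2327·1040 + 3088·1538 + 4080·1682 + 4973·1236 = 0 + 763708 + 2420080 + 4749344 + 6862560 + 6146628 = 20942320
Σ Rᵢ = 0 + 89 + 279 + 546 + 789 + 709 = 2412
N̂ = 20942320 / 2412 ≈ 8682.6 → 8683

N ≈ 8683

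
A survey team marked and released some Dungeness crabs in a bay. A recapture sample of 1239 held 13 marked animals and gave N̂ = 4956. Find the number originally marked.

M = 52

From N = M·C/R: M = N·R / C = 4956·13 / 1239 = 64428 / 1239 = 52.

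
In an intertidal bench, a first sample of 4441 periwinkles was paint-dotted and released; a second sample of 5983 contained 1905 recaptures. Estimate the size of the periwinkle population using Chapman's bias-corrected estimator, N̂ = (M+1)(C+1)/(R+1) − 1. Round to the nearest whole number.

N ≈ 13,945

N̂ = (4441+1)(5983+1)/(1905+1) − 1 = 4442·5984/1906 − 1
= 26580928/1906 − 1 ≈ 13945.9 − 1 ≈ 13944.9 → 13945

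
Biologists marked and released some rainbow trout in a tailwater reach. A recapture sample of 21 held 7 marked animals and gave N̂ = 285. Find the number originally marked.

From N = M·C/R: M = N·R / C = 285·7 / 21 = 1995 / 21 = 95.

M = 95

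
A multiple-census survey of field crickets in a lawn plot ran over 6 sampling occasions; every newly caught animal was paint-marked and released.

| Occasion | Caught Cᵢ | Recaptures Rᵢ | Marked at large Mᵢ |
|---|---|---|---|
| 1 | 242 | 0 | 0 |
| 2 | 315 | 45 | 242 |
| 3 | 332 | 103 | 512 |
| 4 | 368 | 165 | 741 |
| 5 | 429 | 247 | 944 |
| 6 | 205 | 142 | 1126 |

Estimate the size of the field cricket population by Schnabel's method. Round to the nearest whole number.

N ≈ 1645

Σ MᵢCᵢ = 0·242 + 242·315 + 512·332 + 741·368 + 944·429 + 1126·205 = 0 + 76230 + 169984 + 272688 + 404976 + 230830 = 1154708
Σ Rᵢ = 0 + 45 + 103 + 165 + 247 + 142 = 702
N̂ = 1154708 / 702 ≈ 1644.9 → 1645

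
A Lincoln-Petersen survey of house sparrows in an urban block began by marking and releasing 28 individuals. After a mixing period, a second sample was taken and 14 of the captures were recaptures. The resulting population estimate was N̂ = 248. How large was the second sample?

C = 124

From N = M·C/R: C = N·R / M = 248·14 / 28 = 3472 / 28 = 124.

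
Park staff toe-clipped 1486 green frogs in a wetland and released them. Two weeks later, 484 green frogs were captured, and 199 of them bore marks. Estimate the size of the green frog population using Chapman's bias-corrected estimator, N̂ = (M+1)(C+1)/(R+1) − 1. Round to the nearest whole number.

N ≈ 3605

N̂ = (1486+1)(484+1)/(199+1) − 1 = 1487·485/200 − 1
= 721195/200 − 1 ≈ 3606.0 − 1 ≈ 3605.0 → 3605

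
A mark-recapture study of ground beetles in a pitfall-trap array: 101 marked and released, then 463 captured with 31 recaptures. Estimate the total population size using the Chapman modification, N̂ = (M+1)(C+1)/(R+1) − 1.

N = 1478

N̂ = (101+1)(463+1)/(31+1) − 1 = 102·464/32 − 1
= 47328/32 − 1 = 1479 − 1 = 1478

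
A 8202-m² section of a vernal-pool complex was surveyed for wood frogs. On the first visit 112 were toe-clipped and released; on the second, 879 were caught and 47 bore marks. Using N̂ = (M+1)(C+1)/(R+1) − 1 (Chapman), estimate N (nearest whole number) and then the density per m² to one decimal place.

N̂ = 113·880/48 − 1 = 99440/48 − 1 ≈ 2070.7 → 2071
Density = N̂ / area = 2071 / 8202 ≈ 0.25 → 0.3 per m²

density ≈ 0.3 wood frogs per m²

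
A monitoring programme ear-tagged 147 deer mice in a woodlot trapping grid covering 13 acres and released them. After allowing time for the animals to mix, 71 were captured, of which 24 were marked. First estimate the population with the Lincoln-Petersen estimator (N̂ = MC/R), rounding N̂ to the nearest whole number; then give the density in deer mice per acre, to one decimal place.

N̂ = 147·71/24 = 10437/24 ≈ 434.9 → 435
Density = N̂ / area = 435 / 13 ≈ 33.46 → 33.5 per acre

density ≈ 33.5 deer mice per acre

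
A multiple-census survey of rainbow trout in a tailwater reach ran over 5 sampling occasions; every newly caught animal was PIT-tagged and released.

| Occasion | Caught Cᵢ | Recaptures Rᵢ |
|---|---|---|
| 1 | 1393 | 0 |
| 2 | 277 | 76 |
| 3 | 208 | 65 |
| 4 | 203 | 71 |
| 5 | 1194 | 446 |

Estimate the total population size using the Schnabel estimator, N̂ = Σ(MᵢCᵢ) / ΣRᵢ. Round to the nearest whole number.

N ≈ 5018

Marked at large before each occasion: Mᵢ = Σⱼ<ᵢ (Cⱼ − Rⱼ) → M1=0, M2=1393, M3=1594, M4=1737, M5=1869
Σ MᵢCᵢ = 0·1393 + 1393·277 + 1594·208 + 1737·203 + 1869·1194 = 0 + 385861 + 331552 + 352611 + 2231586 = 3301610
Σ Rᵢ = 0 + 76 + 65 + 71 + 446 = 658
N̂ = 3301610 / 658 ≈ 5017.6 → 5018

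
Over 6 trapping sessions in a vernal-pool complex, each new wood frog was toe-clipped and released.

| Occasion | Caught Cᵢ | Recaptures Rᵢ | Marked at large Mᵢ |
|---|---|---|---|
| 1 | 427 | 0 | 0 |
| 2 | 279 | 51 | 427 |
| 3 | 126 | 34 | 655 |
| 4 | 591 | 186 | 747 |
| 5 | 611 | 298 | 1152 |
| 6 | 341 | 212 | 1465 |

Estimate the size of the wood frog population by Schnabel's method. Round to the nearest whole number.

Σ MᵢCᵢ = 0·427 + 427·279 + 655·126 + 747·591 + 1152·611 + 1465·341 = 0 + 119133 + 82530 + 441477 + 703872 + 499565 = 1846577
Σ Rᵢ = 0 + 51 + 34 + 186 + 298 + 212 = 781
N̂ = 1846577 / 781 ≈ 2364.4 → 2364

N ≈ 2364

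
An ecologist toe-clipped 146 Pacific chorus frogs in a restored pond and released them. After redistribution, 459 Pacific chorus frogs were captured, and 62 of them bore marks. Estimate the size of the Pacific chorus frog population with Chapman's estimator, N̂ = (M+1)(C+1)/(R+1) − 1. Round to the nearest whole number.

N ≈ 1072

N̂ = (146+1)(459+1)/(62+1) − 1 = 147·460/63 − 1
= 67620/63 − 1 ≈ 1073.3 − 1 ≈ 1072.3 → 1072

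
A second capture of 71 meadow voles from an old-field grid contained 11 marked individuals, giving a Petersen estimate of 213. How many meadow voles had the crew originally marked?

M = 33

From N = M·C/R: M = N·R / C = 213·11 / 71 = 2343 / 71 = 33.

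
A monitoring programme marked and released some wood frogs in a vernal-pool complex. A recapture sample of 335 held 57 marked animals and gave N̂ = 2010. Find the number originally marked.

From N = M·C/R: M = N·R / C = 2010·57 / 335 = 114570 / 335 = 342.

M = 342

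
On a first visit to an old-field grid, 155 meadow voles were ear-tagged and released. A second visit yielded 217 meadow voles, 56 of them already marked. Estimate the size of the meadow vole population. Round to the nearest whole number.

The marked fraction in the recapture sample should equal the marked fraction in the population: 56/217 = 155/N.
N = (155 × 217) / 56 = 33635 / 56 ≈ 600.6 → 601

N ≈ 601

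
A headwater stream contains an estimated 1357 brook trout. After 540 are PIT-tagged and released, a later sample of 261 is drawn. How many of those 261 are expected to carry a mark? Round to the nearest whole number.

Expected recaptures E[R] = M·C / N.
E[R] = 540 × 261 / 1357 = 140940 / 1357 ≈ 103.9 → 104

expected recaptures ≈ 104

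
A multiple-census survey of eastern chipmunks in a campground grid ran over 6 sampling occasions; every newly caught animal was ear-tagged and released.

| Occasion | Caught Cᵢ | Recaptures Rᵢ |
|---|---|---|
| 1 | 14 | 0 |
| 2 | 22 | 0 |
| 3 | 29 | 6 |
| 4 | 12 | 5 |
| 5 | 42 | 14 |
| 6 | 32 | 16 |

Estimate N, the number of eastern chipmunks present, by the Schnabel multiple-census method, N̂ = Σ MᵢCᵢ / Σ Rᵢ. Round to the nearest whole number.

Marked at large before each occasion: Mᵢ = Σⱼ<ᵢ (Cⱼ − Rⱼ) → M1=0, M2=14, M3=36, M4=59, M5=66, M6=94
Σ MᵢCᵢ = 0·14 + 14·22 + 36·29 + 59·12 + 66·42 + 94·32 = 0 + 308 + 1044 + 708 + 2772 + 3008 = 7840
Σ Rᵢ = 0 + 0 + 6 + 5 + 14 + 16 = 41
N̂ = 7840 / 41 ≈ 191.2 → 191

N ≈ 191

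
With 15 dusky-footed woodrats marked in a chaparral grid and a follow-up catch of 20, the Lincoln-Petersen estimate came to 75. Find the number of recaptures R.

From N = M·C/R: R = M·C / N = 15·20 / 75 = 300 / 75 = 4.

R = 4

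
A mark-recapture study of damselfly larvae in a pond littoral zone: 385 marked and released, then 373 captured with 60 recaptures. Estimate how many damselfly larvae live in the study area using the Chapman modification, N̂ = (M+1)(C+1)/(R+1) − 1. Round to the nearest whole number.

N ≈ 2366

N̂ = (385+1)(373+1)/(60+1) − 1 = 386·374/61 − 1
= 144364/61 − 1 ≈ 2366.6 − 1 ≈ 2365.6 → 2366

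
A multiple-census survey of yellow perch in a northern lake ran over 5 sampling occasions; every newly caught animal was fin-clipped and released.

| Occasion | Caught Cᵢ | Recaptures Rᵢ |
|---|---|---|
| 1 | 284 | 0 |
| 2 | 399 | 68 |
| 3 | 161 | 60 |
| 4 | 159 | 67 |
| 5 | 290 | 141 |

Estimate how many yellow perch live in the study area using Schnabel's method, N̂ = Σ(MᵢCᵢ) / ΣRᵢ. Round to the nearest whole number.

Marked at large before each occasion: Mᵢ = Σⱼ<ᵢ (Cⱼ − Rⱼ) → M1=0, M2=284, M3=615, M4=716, M5=808
Σ MᵢCᵢ = 0·284 + 284·399 + 615·161 + 716·159 + 808·290 = 0 + 113316 + 99015 + 113844 + 234320 = 560495
Σ Rᵢ = 0 + 68 + 60 + 67 + 141 = 336
N̂ = 560495 / 336 ≈ 1668.1 → 1668

N ≈ 1668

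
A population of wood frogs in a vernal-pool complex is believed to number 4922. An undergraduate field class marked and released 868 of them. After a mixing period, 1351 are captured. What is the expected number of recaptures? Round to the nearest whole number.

expected recaptures ≈ 238

The marked fraction of the population is 868/4922, so in a sample of 1351 expect C·(M/N) marked.
E[R] = 868 × 1351 / 4922 = 1172668 / 4922 ≈ 238.3 → 238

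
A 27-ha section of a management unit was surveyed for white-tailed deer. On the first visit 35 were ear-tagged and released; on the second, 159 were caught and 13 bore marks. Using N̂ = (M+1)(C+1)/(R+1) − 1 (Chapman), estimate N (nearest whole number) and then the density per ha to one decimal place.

N̂ = 36·160/14 − 1 = 5760/14 − 1 ≈ 410.4 → 410
Density = N̂ / area = 410 / 27 ≈ 15.19 → 15.2 per ha

density ≈ 15.2 white-tailed deer per ha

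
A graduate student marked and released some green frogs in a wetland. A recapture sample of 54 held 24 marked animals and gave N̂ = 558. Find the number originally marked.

From N = M·C/R: M = N·R / C = 558·24 / 54 = 13392 / 54 = 248.

M = 248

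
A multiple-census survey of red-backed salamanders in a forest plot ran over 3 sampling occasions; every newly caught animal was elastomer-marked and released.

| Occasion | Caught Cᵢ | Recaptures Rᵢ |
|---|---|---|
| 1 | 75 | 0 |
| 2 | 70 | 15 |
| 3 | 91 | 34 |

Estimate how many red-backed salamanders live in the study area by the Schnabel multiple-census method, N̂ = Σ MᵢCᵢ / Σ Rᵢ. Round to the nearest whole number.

N ≈ 349

Marked at large before each occasion: Mᵢ = Σⱼ<ᵢ (Cⱼ − Rⱼ) → M1=0, M2=75, M3=130
Σ MᵢCᵢ = 0·75 + 75·70 + 130·91 = 0 + 5250 + 11830 = 17080
Σ Rᵢ = 0 + 15 + 34 = 49
N̂ = 17080 / 49 ≈ 348.6 → 349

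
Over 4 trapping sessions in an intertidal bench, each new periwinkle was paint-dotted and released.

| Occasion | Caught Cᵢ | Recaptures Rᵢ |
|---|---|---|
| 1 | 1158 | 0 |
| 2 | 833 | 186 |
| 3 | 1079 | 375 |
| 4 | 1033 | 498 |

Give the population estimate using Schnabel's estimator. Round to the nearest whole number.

Marked at large before each occasion: Mᵢ = Σⱼ<ᵢ (Cⱼ − Rⱼ) → M1=0, M2=1158, M3=1805, M4=2509
Σ MᵢCᵢ = 0·1158 + 1158·833 + 1805·1079 + 2509·1033 = 0 + 964614 + 1947595 + 2591797 = 5504006
Σ Rᵢ = 0 + 186 + 375 + 498 = 1059
N̂ = 5504006 / 1059 ≈ 5197.4 → 5197

N ≈ 5197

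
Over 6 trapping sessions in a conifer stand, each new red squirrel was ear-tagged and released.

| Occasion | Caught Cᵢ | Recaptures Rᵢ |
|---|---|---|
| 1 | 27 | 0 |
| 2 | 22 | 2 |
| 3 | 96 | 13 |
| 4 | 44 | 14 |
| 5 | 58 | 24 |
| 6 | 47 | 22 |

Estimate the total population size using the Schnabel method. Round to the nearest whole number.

Marked at large before each occasion: Mᵢ = Σⱼ<ᵢ (Cⱼ − Rⱼ) → M1=0, M2=27, M3=47, M4=130, M5=160, M6=194
Σ MᵢCᵢ = 0·27 + 27·22 + 47·96 + 130·44 + 160·58 + 194·47 = 0 + 594 + 4512 + 5720 + 9280 + 9118 = 29224
Σ Rᵢ = 0 + 2 + 13 + 14 + 24 + 22 = 75
N̂ = 29224 / 75 ≈ 389.7 → 390

N ≈ 390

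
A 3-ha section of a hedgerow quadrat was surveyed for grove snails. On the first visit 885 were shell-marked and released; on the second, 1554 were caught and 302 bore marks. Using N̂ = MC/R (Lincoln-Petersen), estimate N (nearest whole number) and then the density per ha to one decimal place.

N̂ = 885·1554/302 = 1375290/302 ≈ 4553.9 → 4554
Density = N̂ / area = 4554 / 3 = 1518.0 per ha

density ≈ 1518.0 grove snails per ha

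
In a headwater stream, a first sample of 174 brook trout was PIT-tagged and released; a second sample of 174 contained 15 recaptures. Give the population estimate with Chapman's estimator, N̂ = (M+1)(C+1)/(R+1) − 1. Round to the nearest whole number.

N ≈ 1913

N̂ = (174+1)(174+1)/(15+1) − 1 = 175·175/16 − 1
= 30625/16 − 1 ≈ 1914.1 − 1 ≈ 1913.1 → 1913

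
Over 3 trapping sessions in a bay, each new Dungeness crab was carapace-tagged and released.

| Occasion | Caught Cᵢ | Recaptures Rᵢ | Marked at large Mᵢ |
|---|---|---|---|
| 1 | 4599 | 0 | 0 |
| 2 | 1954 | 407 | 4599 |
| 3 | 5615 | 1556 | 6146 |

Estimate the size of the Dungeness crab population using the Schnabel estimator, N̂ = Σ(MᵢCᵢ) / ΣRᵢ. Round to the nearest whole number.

Σ MᵢCᵢ = 0·4599 + 4599·1954 + 6146·5615 = 0 + 8986446 + 34509790 = 43496236
Σ Rᵢ = 0 + 407 + 1556 = 1963
N̂ = 43496236 / 1963 ≈ 22158.0 → 22158

N ≈ 22,158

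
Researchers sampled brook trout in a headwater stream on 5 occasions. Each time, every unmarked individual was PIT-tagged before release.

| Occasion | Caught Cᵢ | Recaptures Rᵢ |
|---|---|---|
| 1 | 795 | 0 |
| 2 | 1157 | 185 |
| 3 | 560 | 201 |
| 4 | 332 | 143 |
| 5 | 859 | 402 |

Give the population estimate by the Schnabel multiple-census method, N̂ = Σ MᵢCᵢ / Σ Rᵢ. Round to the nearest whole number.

Marked at large before each occasion: Mᵢ = Σⱼ<ᵢ (Cⱼ − Rⱼ) → M1=0, M2=795, M3=1767, M4=2126, M5=2315
Σ MᵢCᵢ = 0·795 + 795·1157 + 1767·560 + 2126·332 + 2315·859 = 0 + 919815 + 989520 + 705832 + 1988585 = 4603752
Σ Rᵢ = 0 + 185 + 201 + 143 + 402 = 931
N̂ = 4603752 / 931 ≈ 4945.0 → 4945

N ≈ 4945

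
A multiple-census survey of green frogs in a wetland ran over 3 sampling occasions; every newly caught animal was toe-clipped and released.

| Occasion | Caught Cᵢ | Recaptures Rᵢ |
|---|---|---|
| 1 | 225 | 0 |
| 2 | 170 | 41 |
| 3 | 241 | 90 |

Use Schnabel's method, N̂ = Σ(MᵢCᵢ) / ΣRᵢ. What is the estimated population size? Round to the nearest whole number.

N ≈ 943

Marked at large before each occasion: Mᵢ = Σⱼ<ᵢ (Cⱼ − Rⱼ) → M1=0, M2=225, M3=354
Σ MᵢCᵢ = 0·225 + 225·170 + 354·241 = 0 + 38250 + 85314 = 123564
Σ Rᵢ = 0 + 41 + 90 = 131
N̂ = 123564 / 131 ≈ 943.2 → 943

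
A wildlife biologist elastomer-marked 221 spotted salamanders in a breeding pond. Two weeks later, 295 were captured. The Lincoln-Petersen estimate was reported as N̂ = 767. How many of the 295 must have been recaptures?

R = 85

From N = M·C/R: R = M·C / N = 221·295 / 767 = 65195 / 767 = 85.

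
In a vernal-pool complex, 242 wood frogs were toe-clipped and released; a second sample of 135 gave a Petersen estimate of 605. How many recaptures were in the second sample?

R = 54

From N = M·C/R: R = M·C / N = 242·135 / 605 = 32670 / 605 = 54.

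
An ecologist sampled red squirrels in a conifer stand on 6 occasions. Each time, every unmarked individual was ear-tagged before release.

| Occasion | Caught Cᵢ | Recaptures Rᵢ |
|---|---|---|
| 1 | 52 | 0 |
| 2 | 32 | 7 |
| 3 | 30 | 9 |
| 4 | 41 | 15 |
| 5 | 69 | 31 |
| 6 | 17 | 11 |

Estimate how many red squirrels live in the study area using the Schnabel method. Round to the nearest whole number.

N ≈ 264

Marked at large before each occasion: Mᵢ = Σⱼ<ᵢ (Cⱼ − Rⱼ) → M1=0, M2=52, M3=77, M4=98, M5=124, M6=162
Σ MᵢCᵢ = 0·52 + 52·32 + 77·30 + 98·41 + 124·69 + 162·17 = 0 + 1664 + 2310 + 4018 + 8556 + 2754 = 19302
Σ Rᵢ = 0 + 7 + 9 + 15 + 31 + 11 = 73
N̂ = 19302 / 73 ≈ 264.4 → 264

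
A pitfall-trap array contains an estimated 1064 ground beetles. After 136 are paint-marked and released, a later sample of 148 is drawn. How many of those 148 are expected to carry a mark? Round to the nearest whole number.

expected recaptures ≈ 19

Expected recaptures E[R] = M·C / N.
E[R] = 136 × 148 / 1064 = 20128 / 1064 ≈ 18.9 → 19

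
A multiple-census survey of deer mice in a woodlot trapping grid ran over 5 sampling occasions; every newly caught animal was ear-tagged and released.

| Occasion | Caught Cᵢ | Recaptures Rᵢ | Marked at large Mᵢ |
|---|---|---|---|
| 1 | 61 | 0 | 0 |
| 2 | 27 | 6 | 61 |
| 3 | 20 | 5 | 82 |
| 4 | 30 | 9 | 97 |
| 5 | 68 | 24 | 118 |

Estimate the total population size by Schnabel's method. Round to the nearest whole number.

N ≈ 323

Σ MᵢCᵢ = 0·61 + 61·27 + 82·20 + 97·30 + 118·68 = 0 + 1647 + 1640 + 2910 + 8024 = 14221
Σ Rᵢ = 0 + 6 + 5 + 9 + 24 = 44
N̂ = 14221 / 44 ≈ 323.2 → 323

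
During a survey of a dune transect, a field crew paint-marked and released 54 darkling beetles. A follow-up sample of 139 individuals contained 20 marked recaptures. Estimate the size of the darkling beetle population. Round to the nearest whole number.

N = (54 × 139) / 20 = 7506 / 20 ≈ 375.3 → 375

N ≈ 375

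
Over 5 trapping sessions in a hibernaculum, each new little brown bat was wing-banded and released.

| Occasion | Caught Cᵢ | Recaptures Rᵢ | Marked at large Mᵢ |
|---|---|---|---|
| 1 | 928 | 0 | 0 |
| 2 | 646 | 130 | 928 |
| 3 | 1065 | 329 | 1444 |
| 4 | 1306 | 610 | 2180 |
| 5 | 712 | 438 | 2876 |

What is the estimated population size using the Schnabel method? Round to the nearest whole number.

Σ MᵢCᵢ = 0·928 + 928·646 + 1444·1065 + 2180·1306 + 2876·712 = 0 + 599488 + 1537860 + 2847080 + 2047712 = 7032140
Σ Rᵢ = 0 + 130 + 329 + 610 + 438 = 1507
N̂ = 7032140 / 1507 ≈ 4666.3 → 4666

N ≈ 4666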